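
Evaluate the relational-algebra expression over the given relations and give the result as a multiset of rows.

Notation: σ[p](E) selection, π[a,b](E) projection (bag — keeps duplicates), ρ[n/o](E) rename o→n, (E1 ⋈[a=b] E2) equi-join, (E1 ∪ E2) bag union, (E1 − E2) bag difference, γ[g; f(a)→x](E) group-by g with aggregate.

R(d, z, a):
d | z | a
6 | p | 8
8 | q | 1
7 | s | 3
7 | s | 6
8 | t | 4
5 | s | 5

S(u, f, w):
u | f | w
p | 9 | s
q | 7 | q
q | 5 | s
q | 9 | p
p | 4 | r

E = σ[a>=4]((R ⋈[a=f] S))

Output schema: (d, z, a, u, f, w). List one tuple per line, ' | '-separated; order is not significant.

Row counts bottom-up:
  R → 6
  S → 5
  (R ⋈[a=f] S) → 2
  σ[a>=4]((R ⋈[a=f] S)) → 2

== RESULT ==
d | z | a | u | f | w
5 | s | 5 | q | 5 | s
8 | t | 4 | p | 4 | r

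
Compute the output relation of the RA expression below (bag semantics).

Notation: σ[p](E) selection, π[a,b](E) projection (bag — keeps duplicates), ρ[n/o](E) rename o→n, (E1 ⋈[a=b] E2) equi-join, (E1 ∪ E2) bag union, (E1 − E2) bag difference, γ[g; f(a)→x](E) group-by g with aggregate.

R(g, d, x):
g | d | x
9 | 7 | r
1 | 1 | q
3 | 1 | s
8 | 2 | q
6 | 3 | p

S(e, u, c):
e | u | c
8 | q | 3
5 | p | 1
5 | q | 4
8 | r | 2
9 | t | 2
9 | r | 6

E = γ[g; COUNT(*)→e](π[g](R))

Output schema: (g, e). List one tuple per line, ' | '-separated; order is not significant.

Per-node cardinality:
  R → 5
  π[g](R) → 5
  γ[g; COUNT(*)→e](π[g](R)) → 5

== RESULT ==
g | e
1 | 1
3 | 1
6 | 1
8 | 1
9 | 1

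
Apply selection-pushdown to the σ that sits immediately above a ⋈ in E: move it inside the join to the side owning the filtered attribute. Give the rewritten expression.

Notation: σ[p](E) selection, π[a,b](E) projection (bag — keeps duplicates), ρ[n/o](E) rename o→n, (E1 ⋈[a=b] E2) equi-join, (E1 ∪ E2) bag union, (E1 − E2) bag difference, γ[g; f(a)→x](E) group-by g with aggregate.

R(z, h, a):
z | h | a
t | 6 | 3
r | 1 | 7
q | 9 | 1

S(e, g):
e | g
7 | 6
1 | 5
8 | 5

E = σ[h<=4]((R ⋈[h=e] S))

σ filters on h, owned by the left side.
E' = (σ[h<=4](R) ⋈[h=e] S)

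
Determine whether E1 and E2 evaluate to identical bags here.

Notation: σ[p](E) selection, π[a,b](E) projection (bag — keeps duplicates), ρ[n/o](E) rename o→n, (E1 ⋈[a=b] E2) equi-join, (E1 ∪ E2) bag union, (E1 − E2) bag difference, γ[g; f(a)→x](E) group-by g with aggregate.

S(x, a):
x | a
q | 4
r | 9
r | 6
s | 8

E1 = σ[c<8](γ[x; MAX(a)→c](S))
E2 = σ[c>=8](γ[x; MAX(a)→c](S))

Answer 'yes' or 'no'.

E1 subexpression sizes:
  S → 4
  γ[x; MAX(a)→c](S) → 3
  σ[c<8](γ[x; MAX(a)→c](S)) → 1
E2 subexpression sizes:
  S → 4
  γ[x; MAX(a)→c](S) → 3
  σ[c>=8](γ[x; MAX(a)→c](S)) → 2

E1 result:
x | c
q | 4
E2 result:
x | c
r | 9
s | 8
Witness: ('q', 4) appears 1× in E1 but 0× in E2.

no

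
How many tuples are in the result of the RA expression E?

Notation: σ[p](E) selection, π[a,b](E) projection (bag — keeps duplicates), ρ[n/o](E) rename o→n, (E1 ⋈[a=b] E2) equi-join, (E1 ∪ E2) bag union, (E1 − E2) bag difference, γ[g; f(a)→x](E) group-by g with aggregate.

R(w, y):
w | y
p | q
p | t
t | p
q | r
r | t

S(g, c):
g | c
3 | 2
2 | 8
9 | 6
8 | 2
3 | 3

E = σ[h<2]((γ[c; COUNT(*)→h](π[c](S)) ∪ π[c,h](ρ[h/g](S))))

Per-node cardinality:
  S → 5
  π[c](S) → 5
  γ[c; COUNT(*)→h](π[c](S)) → 4
  S → 5
  ρ[h/g](S) → 5
  π[c,h](ρ[h/g](S)) → 5
  (γ[c; COUNT(*)→h](π[c](S)) ∪ π[c,h](ρ[h/g](S))) → 9
  σ[h<2]((γ[c; COUNT(*)→h](π[c](S)) ∪ π[c,h](ρ[h/g](S)))) → 3

|E| = 3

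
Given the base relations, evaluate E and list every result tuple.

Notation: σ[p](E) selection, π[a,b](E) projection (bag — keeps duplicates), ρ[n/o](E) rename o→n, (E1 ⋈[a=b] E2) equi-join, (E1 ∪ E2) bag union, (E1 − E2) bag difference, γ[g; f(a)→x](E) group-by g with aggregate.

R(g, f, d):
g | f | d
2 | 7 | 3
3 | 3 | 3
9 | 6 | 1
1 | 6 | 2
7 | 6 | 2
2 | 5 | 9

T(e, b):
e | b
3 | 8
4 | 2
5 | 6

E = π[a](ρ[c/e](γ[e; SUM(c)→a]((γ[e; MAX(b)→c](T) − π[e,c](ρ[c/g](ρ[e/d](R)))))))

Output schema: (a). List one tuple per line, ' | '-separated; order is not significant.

Per-node cardinality:
  T → 3
  γ[e; MAX(b)→c](T) → 3
  R → 6
  ρ[e/d](R) → 6
  ρ[c/g](ρ[e/d](R)) → 6
  π[e,c](ρ[c/g](ρ[e/d](R))) → 6
  (γ[e; MAX(b)→c](T) − π[e,c](ρ[c/g](ρ[e/d](R)))) → 3
  γ[e; SUM(c)→a]((γ[e; MAX(b)→c](T) − π[e,c](ρ[c/g](ρ[e/d](R))))) → 3
  ρ[c/e](γ[e; SUM(c)→a]((γ[e; MAX(b)→c](T) − π[e,c](ρ[c/g](ρ[e/d](R)))))) → 3
  π[a](ρ[c/e](γ[e; SUM(c)→a]((γ[e; MAX(b)→c](T) − π[e,c](ρ[c/g](ρ[e/d](R))))))) → 3

== RESULT ==
a
2
6
8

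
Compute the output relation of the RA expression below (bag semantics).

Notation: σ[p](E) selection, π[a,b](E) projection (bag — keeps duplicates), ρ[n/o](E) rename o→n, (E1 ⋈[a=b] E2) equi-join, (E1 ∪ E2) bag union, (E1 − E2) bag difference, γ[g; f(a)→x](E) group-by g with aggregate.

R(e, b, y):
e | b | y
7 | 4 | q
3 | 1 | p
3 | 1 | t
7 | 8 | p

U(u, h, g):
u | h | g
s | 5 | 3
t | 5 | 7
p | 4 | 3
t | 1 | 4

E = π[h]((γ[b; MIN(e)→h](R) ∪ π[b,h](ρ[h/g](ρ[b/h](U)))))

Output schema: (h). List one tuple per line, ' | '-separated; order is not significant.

Per-node cardinality:
  R → 4
  γ[b; MIN(e)→h](R) → 3
  U → 4
  ρ[b/h](U) → 4
  ρ[h/g](ρ[b/h](U)) → 4
  π[b,h](ρ[h/g](ρ[b/h](U))) → 4
  (γ[b; MIN(e)→h](R) ∪ π[b,h](ρ[h/g](ρ[b/h](U)))) → 7
  π[h]((γ[b; MIN(e)→h](R) ∪ π[b,h](ρ[h/g](ρ[b/h](U))))) → 7

== RESULT ==
h
3
3
3
4
7
7
7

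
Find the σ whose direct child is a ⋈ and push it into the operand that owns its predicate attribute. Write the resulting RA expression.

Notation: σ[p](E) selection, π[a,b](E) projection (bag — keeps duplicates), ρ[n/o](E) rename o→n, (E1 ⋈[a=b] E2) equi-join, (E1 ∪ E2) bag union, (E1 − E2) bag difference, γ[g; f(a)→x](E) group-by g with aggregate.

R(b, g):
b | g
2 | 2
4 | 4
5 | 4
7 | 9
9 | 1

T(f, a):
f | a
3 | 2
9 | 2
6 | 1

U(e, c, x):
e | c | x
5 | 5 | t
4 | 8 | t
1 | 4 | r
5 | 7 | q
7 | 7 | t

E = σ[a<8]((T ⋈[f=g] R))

σ filters on a, owned by the left side.
E' = (σ[a<8](T) ⋈[f=g] R)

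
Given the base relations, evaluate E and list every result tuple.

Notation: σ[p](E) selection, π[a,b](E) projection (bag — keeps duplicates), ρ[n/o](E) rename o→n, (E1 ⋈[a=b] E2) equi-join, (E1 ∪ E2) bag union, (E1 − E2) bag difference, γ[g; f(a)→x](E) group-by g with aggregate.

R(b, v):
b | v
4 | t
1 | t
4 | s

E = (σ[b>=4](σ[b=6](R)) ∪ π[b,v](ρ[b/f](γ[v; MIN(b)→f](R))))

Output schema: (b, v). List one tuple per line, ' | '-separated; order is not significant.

Row counts bottom-up:
  R → 3
  σ[b=6](R) → 0
  σ[b>=4](σ[b=6](R)) → 0
  R → 3
  γ[v; MIN(b)→f](R) → 2
  ρ[b/f](γ[v; MIN(b)→f](R)) → 2
  π[b,v](ρ[b/f](γ[v; MIN(b)→f](R))) → 2
  (σ[b>=4](σ[b=6](R)) ∪ π[b,v](ρ[b/f](γ[v; MIN(b)→f](R)))) → 2

== RESULT ==
b | v
1 | t
4 | s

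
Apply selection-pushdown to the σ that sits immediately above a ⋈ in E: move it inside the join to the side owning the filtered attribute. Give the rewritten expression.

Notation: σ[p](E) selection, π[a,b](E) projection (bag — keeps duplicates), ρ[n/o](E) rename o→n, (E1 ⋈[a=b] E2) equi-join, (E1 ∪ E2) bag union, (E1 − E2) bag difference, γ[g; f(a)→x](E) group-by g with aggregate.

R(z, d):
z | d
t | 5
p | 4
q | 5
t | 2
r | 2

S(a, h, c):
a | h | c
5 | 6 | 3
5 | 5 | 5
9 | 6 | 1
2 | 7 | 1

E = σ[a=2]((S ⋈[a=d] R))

σ filters on a, owned by the left side.
E' = (σ[a=2](S) ⋈[a=d] R)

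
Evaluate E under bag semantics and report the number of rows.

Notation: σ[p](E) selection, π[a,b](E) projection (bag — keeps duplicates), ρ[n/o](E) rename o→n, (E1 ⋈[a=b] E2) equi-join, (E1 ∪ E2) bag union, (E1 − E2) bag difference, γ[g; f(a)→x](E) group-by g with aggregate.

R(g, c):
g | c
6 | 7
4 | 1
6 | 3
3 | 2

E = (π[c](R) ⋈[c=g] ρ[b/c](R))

Stepwise |·|:
  R → 4
  π[c](R) → 4
  R → 4
  ρ[b/c](R) → 4
  (π[c](R) ⋈[c=g] ρ[b/c](R)) → 1

|E| = 1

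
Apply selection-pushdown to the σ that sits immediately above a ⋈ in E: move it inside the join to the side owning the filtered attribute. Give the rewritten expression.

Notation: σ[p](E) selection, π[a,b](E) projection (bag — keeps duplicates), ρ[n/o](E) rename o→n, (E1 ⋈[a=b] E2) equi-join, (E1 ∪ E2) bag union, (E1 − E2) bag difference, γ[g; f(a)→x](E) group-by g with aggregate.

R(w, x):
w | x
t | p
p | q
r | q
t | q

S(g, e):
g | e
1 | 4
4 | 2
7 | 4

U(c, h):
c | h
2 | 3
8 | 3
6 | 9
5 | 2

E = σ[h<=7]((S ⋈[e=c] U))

σ filters on h, owned by the right side.
E' = (S ⋈[e=c] σ[h<=7](U))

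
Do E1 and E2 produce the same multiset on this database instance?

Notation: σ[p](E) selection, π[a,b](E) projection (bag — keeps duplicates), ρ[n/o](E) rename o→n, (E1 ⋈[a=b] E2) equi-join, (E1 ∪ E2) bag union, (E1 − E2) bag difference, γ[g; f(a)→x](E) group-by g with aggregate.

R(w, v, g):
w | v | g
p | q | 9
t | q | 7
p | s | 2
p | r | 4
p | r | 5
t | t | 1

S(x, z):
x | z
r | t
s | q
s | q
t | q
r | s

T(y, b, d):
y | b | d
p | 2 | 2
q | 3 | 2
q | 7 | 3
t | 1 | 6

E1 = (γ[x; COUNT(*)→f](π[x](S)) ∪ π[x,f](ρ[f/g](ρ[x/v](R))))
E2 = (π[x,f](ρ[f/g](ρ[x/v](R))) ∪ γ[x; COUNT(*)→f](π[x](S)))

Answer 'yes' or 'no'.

E1 subexpression sizes:
  S → 5
  π[x](S) → 5
  γ[x; COUNT(*)→f](π[x](S)) → 3
  R → 6
  ρ[x/v](R) → 6
  ρ[f/g](ρ[x/v](R)) → 6
  π[x,f](ρ[f/g](ρ[x/v](R))) → 6
  (γ[x; COUNT(*)→f](π[x](S)) ∪ π[x,f](ρ[f/g](ρ[x/v](R)))) → 9
E2 subexpression sizes:
  R → 6
  ρ[x/v](R) → 6
  ρ[f/g](ρ[x/v](R)) → 6
  π[x,f](ρ[f/g](ρ[x/v](R))) → 6
  S → 5
  π[x](S) → 5
  γ[x; COUNT(*)→f](π[x](S)) → 3
  (π[x,f](ρ[f/g](ρ[x/v](R))) ∪ γ[x; COUNT(*)→f](π[x](S))) → 9

E1 and E2 produce the same multiset:
x | f
q | 7
q | 9
r | 2
r | 4
r | 5
s | 2
s | 2
t | 1
t | 1

yes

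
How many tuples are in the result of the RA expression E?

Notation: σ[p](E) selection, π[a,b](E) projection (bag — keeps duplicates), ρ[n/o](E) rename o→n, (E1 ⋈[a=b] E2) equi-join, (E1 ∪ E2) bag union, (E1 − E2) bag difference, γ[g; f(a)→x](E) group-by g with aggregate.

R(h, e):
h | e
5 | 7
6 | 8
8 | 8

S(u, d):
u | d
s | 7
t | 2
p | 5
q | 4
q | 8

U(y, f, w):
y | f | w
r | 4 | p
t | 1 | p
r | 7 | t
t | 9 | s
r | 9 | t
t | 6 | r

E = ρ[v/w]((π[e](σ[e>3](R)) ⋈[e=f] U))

Subexpression sizes:
  R → 3
  σ[e>3](R) → 3
  π[e](σ[e>3](R)) → 3
  U → 6
  (π[e](σ[e>3](R)) ⋈[e=f] U) → 1
  ρ[v/w]((π[e](σ[e>3](R)) ⋈[e=f] U)) → 1

|E| = 1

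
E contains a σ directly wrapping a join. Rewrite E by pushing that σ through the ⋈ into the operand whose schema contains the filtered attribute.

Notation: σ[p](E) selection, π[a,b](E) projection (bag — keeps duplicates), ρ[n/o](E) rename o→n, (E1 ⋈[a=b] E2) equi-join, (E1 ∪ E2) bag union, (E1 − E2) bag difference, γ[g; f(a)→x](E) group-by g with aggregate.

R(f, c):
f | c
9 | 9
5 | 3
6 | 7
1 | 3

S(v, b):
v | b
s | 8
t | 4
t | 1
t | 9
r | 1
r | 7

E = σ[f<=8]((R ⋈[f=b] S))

σ filters on f, owned by the left side.
E' = (σ[f<=8](R) ⋈[f=b] S)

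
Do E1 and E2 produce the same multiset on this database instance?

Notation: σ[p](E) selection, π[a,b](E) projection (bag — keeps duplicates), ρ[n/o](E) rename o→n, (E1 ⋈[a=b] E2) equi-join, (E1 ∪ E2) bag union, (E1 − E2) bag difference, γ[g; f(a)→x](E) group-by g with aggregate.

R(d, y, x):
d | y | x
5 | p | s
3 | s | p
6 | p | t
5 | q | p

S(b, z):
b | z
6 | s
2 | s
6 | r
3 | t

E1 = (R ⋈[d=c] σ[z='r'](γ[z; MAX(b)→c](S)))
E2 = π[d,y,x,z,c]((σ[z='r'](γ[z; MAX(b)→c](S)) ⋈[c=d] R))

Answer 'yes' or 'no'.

E1 row counts bottom-up:
  R → 4
  S → 4
  γ[z; MAX(b)→c](S) → 3
  σ[z='r'](γ[z; MAX(b)→c](S)) → 1
  (R ⋈[d=c] σ[z='r'](γ[z; MAX(b)→c](S))) → 1
E2 row counts bottom-up:
  S → 4
  γ[z; MAX(b)→c](S) → 3
  σ[z='r'](γ[z; MAX(b)→c](S)) → 1
  R → 4
  (σ[z='r'](γ[z; MAX(b)→c](S)) ⋈[c=d] R) → 1
  π[d,y,x,z,c]((σ[z='r'](γ[z; MAX(b)→c](S)) ⋈[c=d] R)) → 1

E1 and E2 produce the same multiset:
d | y | x | z | c
6 | p | t | r | 6

yes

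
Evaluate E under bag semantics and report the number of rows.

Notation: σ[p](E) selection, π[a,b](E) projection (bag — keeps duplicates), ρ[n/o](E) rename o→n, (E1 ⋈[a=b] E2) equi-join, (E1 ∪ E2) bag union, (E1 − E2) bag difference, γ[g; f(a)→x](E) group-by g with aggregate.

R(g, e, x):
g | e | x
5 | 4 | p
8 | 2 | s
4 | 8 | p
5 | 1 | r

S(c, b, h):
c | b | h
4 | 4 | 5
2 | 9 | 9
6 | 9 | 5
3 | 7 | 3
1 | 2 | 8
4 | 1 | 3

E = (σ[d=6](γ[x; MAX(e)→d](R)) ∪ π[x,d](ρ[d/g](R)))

Subexpression sizes:
  R → 4
  γ[x; MAX(e)→d](R) → 3
  σ[d=6](γ[x; MAX(e)→d](R)) → 0
  R → 4
  ρ[d/g](R) → 4
  π[x,d](ρ[d/g](R)) → 4
  (σ[d=6](γ[x; MAX(e)→d](R)) ∪ π[x,d](ρ[d/g](R))) → 4

|E| = 4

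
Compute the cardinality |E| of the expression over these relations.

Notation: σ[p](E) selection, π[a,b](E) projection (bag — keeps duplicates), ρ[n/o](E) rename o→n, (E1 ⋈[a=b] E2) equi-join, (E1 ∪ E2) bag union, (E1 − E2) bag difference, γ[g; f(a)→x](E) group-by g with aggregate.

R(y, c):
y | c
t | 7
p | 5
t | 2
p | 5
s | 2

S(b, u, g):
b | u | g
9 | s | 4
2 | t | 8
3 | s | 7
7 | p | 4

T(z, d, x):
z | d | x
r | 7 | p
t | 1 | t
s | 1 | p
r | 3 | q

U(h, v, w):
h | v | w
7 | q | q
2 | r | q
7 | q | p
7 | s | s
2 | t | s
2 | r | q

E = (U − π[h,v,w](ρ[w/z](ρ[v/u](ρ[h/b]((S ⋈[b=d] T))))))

Stepwise |·|:
  U → 6
  S → 4
  T → 4
  (S ⋈[b=d] T) → 2
  ρ[h/b]((S ⋈[b=d] T)) → 2
  ρ[v/u](ρ[h/b]((S ⋈[b=d] T))) → 2
  ρ[w/z](ρ[v/u](ρ[h/b]((S ⋈[b=d] T)))) → 2
  π[h,v,w](ρ[w/z](ρ[v/u](ρ[h/b]((S ⋈[b=d] T))))) → 2
  (U − π[h,v,w](ρ[w/z](ρ[v/u](ρ[h/b]((S ⋈[b=d] T)))))) → 6

|E| = 6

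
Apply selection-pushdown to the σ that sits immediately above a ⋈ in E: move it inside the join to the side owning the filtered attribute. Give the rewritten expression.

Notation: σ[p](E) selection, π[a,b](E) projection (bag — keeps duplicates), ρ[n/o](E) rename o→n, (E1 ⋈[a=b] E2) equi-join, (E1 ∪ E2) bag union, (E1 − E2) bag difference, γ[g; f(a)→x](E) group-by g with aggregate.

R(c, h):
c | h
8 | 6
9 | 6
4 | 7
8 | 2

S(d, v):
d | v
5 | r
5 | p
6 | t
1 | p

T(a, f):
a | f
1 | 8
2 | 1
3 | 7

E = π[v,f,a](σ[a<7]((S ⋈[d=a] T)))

σ filters on a, owned by the right side.
E' = π[v,f,a]((S ⋈[d=a] σ[a<7](T)))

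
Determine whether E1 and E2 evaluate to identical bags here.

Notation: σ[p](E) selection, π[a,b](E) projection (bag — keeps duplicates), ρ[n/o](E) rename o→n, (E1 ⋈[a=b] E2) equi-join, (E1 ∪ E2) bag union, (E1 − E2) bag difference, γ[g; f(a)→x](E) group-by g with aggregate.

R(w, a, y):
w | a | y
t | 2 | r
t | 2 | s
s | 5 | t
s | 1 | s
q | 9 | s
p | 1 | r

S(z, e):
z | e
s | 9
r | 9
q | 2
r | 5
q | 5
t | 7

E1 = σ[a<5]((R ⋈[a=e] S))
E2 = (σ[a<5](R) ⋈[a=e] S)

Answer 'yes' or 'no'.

E1 subexpression sizes:
  R → 6
  S → 6
  (R ⋈[a=e] S) → 6
  σ[a<5]((R ⋈[a=e] S)) → 2
E2 subexpression sizes:
  R → 6
  σ[a<5](R) → 4
  S → 6
  (σ[a<5](R) ⋈[a=e] S) → 2

E1 and E2 produce the same multiset:
w | a | y | z | e
t | 2 | r | q | 2
t | 2 | s | q | 2

yes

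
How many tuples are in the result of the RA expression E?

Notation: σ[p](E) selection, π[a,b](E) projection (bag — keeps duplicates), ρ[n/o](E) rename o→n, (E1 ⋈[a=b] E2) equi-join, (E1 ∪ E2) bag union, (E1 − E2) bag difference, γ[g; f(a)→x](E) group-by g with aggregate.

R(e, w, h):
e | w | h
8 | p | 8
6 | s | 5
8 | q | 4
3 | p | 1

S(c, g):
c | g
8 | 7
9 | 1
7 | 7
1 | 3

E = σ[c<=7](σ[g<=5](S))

Per-node cardinality:
  S → 4
  σ[g<=5](S) → 2
  σ[c<=7](σ[g<=5](S)) → 1

|E| = 1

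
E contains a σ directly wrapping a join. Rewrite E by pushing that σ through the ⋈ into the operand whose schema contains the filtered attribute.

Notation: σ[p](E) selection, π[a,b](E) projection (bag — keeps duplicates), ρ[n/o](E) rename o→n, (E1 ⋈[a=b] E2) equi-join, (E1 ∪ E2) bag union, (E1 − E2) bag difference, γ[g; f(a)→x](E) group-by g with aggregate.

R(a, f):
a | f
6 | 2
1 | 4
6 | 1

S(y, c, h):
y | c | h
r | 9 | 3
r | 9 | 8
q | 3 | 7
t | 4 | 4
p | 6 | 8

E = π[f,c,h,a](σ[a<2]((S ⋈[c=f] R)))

σ filters on a, owned by the right side.
E' = π[f,c,h,a]((S ⋈[c=f] σ[a<2](R)))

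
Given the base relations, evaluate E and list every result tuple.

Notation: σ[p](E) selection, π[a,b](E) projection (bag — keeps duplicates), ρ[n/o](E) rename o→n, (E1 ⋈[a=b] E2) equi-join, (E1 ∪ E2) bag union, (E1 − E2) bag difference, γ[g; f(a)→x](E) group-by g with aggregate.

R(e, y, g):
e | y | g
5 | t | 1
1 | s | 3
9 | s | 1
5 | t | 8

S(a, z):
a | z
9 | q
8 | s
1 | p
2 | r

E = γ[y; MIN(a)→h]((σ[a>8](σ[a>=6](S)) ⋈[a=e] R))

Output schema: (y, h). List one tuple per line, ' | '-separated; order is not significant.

Stepwise |·|:
  S → 4
  σ[a>=6](S) → 2
  σ[a>8](σ[a>=6](S)) → 1
  R → 4
  (σ[a>8](σ[a>=6](S)) ⋈[a=e] R) → 1
  γ[y; MIN(a)→h]((σ[a>8](σ[a>=6](S)) ⋈[a=e] R)) → 1

== RESULT ==
y | h
s | 9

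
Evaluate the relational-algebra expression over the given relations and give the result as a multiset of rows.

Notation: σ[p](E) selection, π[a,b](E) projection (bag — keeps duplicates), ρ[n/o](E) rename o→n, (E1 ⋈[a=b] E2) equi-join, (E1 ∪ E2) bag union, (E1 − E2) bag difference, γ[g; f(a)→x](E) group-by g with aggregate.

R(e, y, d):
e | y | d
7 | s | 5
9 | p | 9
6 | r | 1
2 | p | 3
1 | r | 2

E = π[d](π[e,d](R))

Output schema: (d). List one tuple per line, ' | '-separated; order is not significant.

Subexpression sizes:
  R → 5
  π[e,d](R) → 5
  π[d](π[e,d](R)) → 5

== RESULT ==
d
1
2
3
5
9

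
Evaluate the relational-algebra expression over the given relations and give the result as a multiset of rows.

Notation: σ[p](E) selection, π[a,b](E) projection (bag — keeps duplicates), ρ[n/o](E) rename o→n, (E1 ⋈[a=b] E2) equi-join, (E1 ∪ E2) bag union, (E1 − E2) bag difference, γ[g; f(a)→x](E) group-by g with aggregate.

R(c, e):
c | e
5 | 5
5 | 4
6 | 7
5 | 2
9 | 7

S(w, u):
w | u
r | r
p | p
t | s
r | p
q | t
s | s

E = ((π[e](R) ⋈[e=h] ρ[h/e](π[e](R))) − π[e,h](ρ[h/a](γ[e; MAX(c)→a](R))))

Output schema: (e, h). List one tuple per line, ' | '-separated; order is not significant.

Row counts bottom-up:
  R → 5
  π[e](R) → 5
  R → 5
  π[e](R) → 5
  ρ[h/e](π[e](R)) → 5
  (π[e](R) ⋈[e=h] ρ[h/e](π[e](R))) → 7
  R → 5
  γ[e; MAX(c)→a](R) → 4
  ρ[h/a](γ[e; MAX(c)→a](R)) → 4
  π[e,h](ρ[h/a](γ[e; MAX(c)→a](R))) → 4
  ((π[e](R) ⋈[e=h] ρ[h/e](π[e](R))) − π[e,h](ρ[h/a](γ[e; MAX(c)→a](R)))) → 6

== RESULT ==
e | h
2 | 2
4 | 4
7 | 7
7 | 7
7 | 7
7 | 7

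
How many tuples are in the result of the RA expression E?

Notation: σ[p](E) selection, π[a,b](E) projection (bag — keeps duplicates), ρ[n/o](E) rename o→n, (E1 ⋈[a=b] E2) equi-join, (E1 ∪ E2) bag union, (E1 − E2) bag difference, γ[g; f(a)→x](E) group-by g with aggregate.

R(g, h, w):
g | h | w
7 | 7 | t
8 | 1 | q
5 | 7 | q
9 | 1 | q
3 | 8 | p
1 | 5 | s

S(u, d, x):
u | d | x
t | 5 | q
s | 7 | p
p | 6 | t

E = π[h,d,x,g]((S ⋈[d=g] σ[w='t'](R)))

Stepwise |·|:
  S → 3
  R → 6
  σ[w='t'](R) → 1
  (S ⋈[d=g] σ[w='t'](R)) → 1
  π[h,d,x,g]((S ⋈[d=g] σ[w='t'](R))) → 1

|E| = 1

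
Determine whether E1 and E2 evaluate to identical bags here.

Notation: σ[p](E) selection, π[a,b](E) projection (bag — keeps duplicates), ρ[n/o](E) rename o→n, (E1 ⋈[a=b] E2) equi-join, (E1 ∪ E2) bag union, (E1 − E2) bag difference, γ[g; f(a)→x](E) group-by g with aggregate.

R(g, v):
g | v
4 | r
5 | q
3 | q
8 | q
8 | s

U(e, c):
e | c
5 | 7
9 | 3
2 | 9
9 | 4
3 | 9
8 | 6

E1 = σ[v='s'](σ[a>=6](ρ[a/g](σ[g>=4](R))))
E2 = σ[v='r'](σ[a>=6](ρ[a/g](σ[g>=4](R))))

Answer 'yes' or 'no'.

E1 row counts bottom-up:
  R → 5
  σ[g>=4](R) → 4
  ρ[a/g](σ[g>=4](R)) → 4
  σ[a>=6](ρ[a/g](σ[g>=4](R))) → 2
  σ[v='s'](σ[a>=6](ρ[a/g](σ[g>=4](R)))) → 1
E2 row counts bottom-up:
  R → 5
  σ[g>=4](R) → 4
  ρ[a/g](σ[g>=4](R)) → 4
  σ[a>=6](ρ[a/g](σ[g>=4](R))) → 2
  σ[v='r'](σ[a>=6](ρ[a/g](σ[g>=4](R)))) → 0

E1 result:
a | v
8 | s
E2 result:
a | v
(0 rows)
Witness: (8, 's') appears 1× in E1 but 0× in E2.

no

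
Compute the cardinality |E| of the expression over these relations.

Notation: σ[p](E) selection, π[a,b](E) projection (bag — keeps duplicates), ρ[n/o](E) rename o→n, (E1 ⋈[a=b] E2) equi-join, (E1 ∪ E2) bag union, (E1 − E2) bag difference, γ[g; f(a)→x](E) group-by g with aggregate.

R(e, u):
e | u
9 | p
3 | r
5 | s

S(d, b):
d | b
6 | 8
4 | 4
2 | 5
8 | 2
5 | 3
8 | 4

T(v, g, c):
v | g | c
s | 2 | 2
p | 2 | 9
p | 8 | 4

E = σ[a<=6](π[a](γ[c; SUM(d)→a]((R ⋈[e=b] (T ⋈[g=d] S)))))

Row counts bottom-up:
  R → 3
  T → 3
  S → 6
  (T ⋈[g=d] S) → 4
  (R ⋈[e=b] (T ⋈[g=d] S)) → 2
  γ[c; SUM(d)→a]((R ⋈[e=b] (T ⋈[g=d] S))) → 2
  π[a](γ[c; SUM(d)→a]((R ⋈[e=b] (T ⋈[g=d] S)))) → 2
  σ[a<=6](π[a](γ[c; SUM(d)→a]((R ⋈[e=b] (T ⋈[g=d] S))))) → 2

|E| = 2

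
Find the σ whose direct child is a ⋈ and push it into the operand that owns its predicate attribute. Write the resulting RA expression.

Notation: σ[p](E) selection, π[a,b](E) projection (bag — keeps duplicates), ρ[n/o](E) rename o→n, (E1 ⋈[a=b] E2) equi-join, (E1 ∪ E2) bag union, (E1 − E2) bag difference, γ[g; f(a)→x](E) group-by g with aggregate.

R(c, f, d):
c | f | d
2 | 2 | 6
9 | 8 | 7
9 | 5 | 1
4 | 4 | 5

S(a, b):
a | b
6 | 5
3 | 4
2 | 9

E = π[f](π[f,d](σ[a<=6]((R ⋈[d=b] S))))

σ filters on a, owned by the right side.
E' = π[f](π[f,d]((R ⋈[d=b] σ[a<=6](S))))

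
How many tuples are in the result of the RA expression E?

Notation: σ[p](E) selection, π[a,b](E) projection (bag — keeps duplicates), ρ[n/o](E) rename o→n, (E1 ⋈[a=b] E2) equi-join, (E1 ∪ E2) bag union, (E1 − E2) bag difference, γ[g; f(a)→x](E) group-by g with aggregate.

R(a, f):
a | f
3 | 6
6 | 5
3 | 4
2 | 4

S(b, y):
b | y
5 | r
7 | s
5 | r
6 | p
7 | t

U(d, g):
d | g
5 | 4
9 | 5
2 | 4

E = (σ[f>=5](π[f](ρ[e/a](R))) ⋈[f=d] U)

Subexpression sizes:
  R → 4
  ρ[e/a](R) → 4
  π[f](ρ[e/a](R)) → 4
  σ[f>=5](π[f](ρ[e/a](R))) → 2
  U → 3
  (σ[f>=5](π[f](ρ[e/a](R))) ⋈[f=d] U) → 1

|E| = 1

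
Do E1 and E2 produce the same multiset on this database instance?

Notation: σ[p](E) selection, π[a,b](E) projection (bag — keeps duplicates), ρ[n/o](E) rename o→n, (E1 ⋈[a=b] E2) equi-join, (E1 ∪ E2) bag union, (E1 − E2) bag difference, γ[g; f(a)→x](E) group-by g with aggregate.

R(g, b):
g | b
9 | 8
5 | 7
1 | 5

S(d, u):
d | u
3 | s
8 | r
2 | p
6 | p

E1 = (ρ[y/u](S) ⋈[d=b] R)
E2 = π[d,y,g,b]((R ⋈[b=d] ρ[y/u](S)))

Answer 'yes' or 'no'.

E1 subexpression sizes:
  S → 4
  ρ[y/u](S) → 4
  R → 3
  (ρ[y/u](S) ⋈[d=b] R) → 1
E2 subexpression sizes:
  R → 3
  S → 4
  ρ[y/u](S) → 4
  (R ⋈[b=d] ρ[y/u](S)) → 1
  π[d,y,g,b]((R ⋈[b=d] ρ[y/u](S))) → 1

E1 and E2 produce the same multiset:
d | y | g | b
8 | r | 9 | 8

yes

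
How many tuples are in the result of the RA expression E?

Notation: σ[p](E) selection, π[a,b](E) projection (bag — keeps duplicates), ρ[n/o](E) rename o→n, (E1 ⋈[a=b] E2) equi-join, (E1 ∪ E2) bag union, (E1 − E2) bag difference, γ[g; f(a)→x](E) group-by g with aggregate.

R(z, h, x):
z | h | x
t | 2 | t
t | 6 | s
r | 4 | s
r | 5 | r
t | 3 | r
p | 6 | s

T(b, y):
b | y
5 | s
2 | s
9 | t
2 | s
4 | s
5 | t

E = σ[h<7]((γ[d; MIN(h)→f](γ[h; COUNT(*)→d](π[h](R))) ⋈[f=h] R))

Per-node cardinality:
  R → 6
  π[h](R) → 6
  γ[h; COUNT(*)→d](π[h](R)) → 5
  γ[d; MIN(h)→f](γ[h; COUNT(*)→d](π[h](R))) → 2
  R → 6
  (γ[d; MIN(h)→f](γ[h; COUNT(*)→d](π[h](R))) ⋈[f=h] R) → 3
  σ[h<7]((γ[d; MIN(h)→f](γ[h; COUNT(*)→d](π[h](R))) ⋈[f=h] R)) → 3

|E| = 3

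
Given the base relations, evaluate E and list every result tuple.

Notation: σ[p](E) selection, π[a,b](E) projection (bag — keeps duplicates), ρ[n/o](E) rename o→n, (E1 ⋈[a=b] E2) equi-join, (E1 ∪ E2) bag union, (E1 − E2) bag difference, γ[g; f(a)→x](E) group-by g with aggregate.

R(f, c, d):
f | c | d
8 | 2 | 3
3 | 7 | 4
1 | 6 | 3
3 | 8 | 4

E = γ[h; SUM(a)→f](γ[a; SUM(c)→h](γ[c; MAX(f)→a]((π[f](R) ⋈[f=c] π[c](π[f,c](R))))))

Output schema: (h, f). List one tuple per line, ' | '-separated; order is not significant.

Row counts bottom-up:
  R → 4
  π[f](R) → 4
  R → 4
  π[f,c](R) → 4
  π[c](π[f,c](R)) → 4
  (π[f](R) ⋈[f=c] π[c](π[f,c](R))) → 1
  γ[c; MAX(f)→a]((π[f](R) ⋈[f=c] π[c](π[f,c](R)))) → 1
  γ[a; SUM(c)→h](γ[c; MAX(f)→a]((π[f](R) ⋈[f=c] π[c](π[f,c](R))))) → 1
  γ[h; SUM(a)→f](γ[a; SUM(c)→h](γ[c; MAX(f)→a]((π[f](R) ⋈[f=c] π[c](π[f,c](R)))))) → 1

== RESULT ==
h | f
8 | 8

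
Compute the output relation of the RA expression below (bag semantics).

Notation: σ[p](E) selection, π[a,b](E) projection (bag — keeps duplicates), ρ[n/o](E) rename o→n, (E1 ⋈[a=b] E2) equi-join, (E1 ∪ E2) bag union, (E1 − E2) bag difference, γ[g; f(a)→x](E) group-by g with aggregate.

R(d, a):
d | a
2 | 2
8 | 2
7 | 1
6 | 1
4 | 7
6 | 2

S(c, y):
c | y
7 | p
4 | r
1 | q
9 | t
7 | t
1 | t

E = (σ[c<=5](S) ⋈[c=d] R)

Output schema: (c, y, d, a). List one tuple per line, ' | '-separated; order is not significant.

Subexpression sizes:
  S → 6
  σ[c<=5](S) → 3
  R → 6
  (σ[c<=5](S) ⋈[c=d] R) → 1

== RESULT ==
c | y | d | a
4 | r | 4 | 7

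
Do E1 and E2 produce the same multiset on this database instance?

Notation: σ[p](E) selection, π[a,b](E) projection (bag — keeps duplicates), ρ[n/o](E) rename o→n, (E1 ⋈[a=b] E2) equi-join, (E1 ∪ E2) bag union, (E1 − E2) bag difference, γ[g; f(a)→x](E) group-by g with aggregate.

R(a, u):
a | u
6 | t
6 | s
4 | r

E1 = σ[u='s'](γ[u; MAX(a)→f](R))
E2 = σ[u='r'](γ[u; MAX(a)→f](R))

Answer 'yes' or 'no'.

E1 row counts bottom-up:
  R → 3
  γ[u; MAX(a)→f](R) → 3
  σ[u='s'](γ[u; MAX(a)→f](R)) → 1
E2 row counts bottom-up:
  R → 3
  γ[u; MAX(a)→f](R) → 3
  σ[u='r'](γ[u; MAX(a)→f](R)) → 1

E1 result:
u | f
s | 6
E2 result:
u | f
r | 4
Witness: ('s', 6) appears 1× in E1 but 0× in E2.

no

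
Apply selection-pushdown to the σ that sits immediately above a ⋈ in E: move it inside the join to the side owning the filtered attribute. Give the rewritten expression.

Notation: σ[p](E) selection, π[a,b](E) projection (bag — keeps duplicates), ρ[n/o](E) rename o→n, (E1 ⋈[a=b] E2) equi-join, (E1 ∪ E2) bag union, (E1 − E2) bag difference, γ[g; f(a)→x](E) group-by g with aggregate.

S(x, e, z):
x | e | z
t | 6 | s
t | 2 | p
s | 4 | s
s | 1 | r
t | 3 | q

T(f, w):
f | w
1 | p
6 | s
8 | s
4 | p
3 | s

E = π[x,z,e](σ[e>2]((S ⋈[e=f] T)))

σ filters on e, owned by the left side.
E' = π[x,z,e]((σ[e>2](S) ⋈[e=f] T))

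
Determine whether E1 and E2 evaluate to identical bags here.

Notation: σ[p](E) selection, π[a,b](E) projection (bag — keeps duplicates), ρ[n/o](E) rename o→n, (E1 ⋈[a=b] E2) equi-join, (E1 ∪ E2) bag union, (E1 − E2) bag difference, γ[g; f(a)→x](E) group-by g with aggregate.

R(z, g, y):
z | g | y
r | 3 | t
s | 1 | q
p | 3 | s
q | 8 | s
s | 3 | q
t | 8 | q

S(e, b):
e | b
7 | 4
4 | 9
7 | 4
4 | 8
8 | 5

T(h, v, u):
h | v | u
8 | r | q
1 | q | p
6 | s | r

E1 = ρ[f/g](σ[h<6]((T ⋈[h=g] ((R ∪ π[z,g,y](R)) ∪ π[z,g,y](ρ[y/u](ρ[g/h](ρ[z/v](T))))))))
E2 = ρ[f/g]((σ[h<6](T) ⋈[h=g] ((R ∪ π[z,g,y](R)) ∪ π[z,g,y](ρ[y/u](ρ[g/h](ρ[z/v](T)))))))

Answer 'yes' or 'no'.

E1 row counts bottom-up:
  T → 3
  R → 6
  R → 6
  π[z,g,y](R) → 6
  (R ∪ π[z,g,y](R)) → 12
  T → 3
  ρ[z/v](T) → 3
  ρ[g/h](ρ[z/v](T)) → 3
  ρ[y/u](ρ[g/h](ρ[z/v](T))) → 3
  π[z,g,y](ρ[y/u](ρ[g/h](ρ[z/v](T)))) → 3
  ((R ∪ π[z,g,y](R)) ∪ π[z,g,y](ρ[y/u](ρ[g/h](ρ[z/v](T))))) → 15
  (T ⋈[h=g] ((R ∪ π[z,g,y](R)) ∪ π[z,g,y](ρ[y/u](ρ[g/h](ρ[z/v](T)))))) → 9
  σ[h<6]((T ⋈[h=g] ((R ∪ π[z,g,y](R)) ∪ π[z,g,y](ρ[y/u](ρ[g/h](ρ[z/v](T))))))) → 3
  ρ[f/g](σ[h<6]((T ⋈[h=g] ((R ∪ π[z,g,y](R)) ∪ π[z,g,y](ρ[y/u](ρ[g/h](ρ[z/v](T)))))))) → 3
E2 row counts bottom-up:
  T → 3
  σ[h<6](T) → 1
  R → 6
  R → 6
  π[z,g,y](R) → 6
  (R ∪ π[z,g,y](R)) → 12
  T → 3
  ρ[z/v](T) → 3
  ρ[g/h](ρ[z/v](T)) → 3
  ρ[y/u](ρ[g/h](ρ[z/v](T))) → 3
  π[z,g,y](ρ[y/u](ρ[g/h](ρ[z/v](T)))) → 3
  ((R ∪ π[z,g,y](R)) ∪ π[z,g,y](ρ[y/u](ρ[g/h](ρ[z/v](T))))) → 15
  (σ[h<6](T) ⋈[h=g] ((R ∪ π[z,g,y](R)) ∪ π[z,g,y](ρ[y/u](ρ[g/h](ρ[z/v](T)))))) → 3
  ρ[f/g]((σ[h<6](T) ⋈[h=g] ((R ∪ π[z,g,y](R)) ∪ π[z,g,y](ρ[y/u](ρ[g/h](ρ[z/v](T))))))) → 3

E1 and E2 produce the same multiset:
h | v | u | z | f | y
1 | q | p | q | 1 | p
1 | q | p | s | 1 | q
1 | q | p | s | 1 | q

yes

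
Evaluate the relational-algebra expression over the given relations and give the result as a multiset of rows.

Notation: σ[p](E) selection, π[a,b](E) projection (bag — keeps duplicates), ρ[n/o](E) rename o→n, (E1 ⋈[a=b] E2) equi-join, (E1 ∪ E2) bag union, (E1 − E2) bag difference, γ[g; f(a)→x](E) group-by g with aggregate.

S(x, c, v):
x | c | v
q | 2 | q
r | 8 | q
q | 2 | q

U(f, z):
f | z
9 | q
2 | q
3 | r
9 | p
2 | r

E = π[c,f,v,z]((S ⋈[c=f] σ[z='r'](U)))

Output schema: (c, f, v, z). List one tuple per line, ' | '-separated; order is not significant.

Row counts bottom-up:
  S → 3
  U → 5
  σ[z='r'](U) → 2
  (S ⋈[c=f] σ[z='r'](U)) → 2
  π[c,f,v,z]((S ⋈[c=f] σ[z='r'](U))) → 2

== RESULT ==
c | f | v | z
2 | 2 | q | r
2 | 2 | q | r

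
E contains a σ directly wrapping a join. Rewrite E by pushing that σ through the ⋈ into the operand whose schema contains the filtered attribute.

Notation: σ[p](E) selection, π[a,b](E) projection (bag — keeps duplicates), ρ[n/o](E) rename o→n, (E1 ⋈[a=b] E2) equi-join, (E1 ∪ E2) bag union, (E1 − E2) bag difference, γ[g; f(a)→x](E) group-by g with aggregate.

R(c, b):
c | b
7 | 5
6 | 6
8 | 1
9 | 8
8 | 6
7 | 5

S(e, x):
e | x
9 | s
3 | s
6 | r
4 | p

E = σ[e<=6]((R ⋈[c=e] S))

σ filters on e, owned by the right side.
E' = (R ⋈[c=e] σ[e<=6](S))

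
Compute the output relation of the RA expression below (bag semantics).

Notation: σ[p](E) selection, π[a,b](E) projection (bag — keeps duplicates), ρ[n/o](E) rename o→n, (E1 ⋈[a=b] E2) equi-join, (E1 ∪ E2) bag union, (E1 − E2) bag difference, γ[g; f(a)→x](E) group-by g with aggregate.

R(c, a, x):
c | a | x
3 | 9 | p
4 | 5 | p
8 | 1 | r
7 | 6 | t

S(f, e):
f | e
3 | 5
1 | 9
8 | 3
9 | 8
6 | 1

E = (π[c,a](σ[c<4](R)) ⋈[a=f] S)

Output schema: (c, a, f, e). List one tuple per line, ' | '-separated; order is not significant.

Stepwise |·|:
  R → 4
  σ[c<4](R) → 1
  π[c,a](σ[c<4](R)) → 1
  S → 5
  (π[c,a](σ[c<4](R)) ⋈[a=f] S) → 1

== RESULT ==
c | a | f | e
3 | 9 | 9 | 8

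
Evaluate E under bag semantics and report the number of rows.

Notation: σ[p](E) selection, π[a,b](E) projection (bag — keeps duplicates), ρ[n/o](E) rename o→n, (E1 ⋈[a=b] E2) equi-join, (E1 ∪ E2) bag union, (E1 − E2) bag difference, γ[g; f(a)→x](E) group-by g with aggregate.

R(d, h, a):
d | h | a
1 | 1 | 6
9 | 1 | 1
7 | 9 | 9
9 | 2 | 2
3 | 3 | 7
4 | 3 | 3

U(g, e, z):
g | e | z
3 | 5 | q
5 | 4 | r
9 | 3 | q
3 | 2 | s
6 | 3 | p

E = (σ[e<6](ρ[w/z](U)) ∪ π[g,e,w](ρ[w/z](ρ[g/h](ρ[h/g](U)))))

Subexpression sizes:
  U → 5
  ρ[w/z](U) → 5
  σ[e<6](ρ[w/z](U)) → 5
  U → 5
  ρ[h/g](U) → 5
  ρ[g/h](ρ[h/g](U)) → 5
  ρ[w/z](ρ[g/h](ρ[h/g](U))) → 5
  π[g,e,w](ρ[w/z](ρ[g/h](ρ[h/g](U)))) → 5
  (σ[e<6](ρ[w/z](U)) ∪ π[g,e,w](ρ[w/z](ρ[g/h](ρ[h/g](U))))) → 10

|E| = 10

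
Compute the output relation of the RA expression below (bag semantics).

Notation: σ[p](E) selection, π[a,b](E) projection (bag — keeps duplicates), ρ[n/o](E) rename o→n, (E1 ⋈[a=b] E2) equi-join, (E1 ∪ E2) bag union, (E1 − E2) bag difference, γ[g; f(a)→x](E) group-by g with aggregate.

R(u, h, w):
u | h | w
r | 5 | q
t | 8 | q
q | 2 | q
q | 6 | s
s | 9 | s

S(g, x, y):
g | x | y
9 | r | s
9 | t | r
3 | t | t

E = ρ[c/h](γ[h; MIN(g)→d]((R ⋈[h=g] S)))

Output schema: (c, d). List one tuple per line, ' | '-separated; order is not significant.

Per-node cardinality:
  R → 5
  S → 3
  (R ⋈[h=g] S) → 2
  γ[h; MIN(g)→d]((R ⋈[h=g] S)) → 1
  ρ[c/h](γ[h; MIN(g)→d]((R ⋈[h=g] S))) → 1

== RESULT ==
c | d
9 | 9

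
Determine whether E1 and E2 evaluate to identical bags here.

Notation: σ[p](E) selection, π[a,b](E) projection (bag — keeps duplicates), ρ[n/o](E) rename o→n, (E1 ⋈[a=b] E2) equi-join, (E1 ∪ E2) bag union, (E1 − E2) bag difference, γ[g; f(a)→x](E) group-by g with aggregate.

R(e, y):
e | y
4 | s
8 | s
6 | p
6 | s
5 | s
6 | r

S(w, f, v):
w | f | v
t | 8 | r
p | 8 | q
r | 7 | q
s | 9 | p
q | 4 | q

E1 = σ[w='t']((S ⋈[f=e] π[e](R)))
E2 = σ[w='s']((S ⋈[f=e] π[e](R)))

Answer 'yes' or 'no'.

E1 per-node cardinality:
  S → 5
  R → 6
  π[e](R) → 6
  (S ⋈[f=e] π[e](R)) → 3
  σ[w='t']((S ⋈[f=e] π[e](R))) → 1
E2 per-node cardinality:
  S → 5
  R → 6
  π[e](R) → 6
  (S ⋈[f=e] π[e](R)) → 3
  σ[w='s']((S ⋈[f=e] π[e](R))) → 0

E1 result:
w | f | v | e
t | 8 | r | 8
E2 result:
w | f | v | e
(0 rows)
Witness: ('t', 8, 'r', 8) appears 1× in E1 but 0× in E2.

no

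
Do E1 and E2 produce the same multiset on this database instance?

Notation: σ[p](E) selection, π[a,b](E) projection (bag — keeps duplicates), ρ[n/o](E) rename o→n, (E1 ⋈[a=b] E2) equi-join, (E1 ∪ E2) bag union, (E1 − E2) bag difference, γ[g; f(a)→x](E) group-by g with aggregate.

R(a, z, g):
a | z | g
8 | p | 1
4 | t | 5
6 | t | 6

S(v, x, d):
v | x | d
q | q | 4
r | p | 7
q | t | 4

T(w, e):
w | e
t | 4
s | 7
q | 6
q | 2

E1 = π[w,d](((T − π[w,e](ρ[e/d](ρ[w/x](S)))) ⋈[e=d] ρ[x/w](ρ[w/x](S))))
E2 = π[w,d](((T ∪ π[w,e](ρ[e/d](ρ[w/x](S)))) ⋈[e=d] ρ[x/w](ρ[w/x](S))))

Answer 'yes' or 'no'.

E1 per-node cardinality:
  T → 4
  S → 3
  ρ[w/x](S) → 3
  ρ[e/d](ρ[w/x](S)) → 3
  π[w,e](ρ[e/d](ρ[w/x](S))) → 3
  (T − π[w,e](ρ[e/d](ρ[w/x](S)))) → 3
  S → 3
  ρ[w/x](S) → 3
  ρ[x/w](ρ[w/x](S)) → 3
  ((T − π[w,e](ρ[e/d](ρ[w/x](S)))) ⋈[e=d] ρ[x/w](ρ[w/x](S))) → 1
  π[w,d](((T − π[w,e](ρ[e/d](ρ[w/x](S)))) ⋈[e=d] ρ[x/w](ρ[w/x](S)))) → 1
E2 per-node cardinality:
  T → 4
  S → 3
  ρ[w/x](S) → 3
  ρ[e/d](ρ[w/x](S)) → 3
  π[w,e](ρ[e/d](ρ[w/x](S))) → 3
  (T ∪ π[w,e](ρ[e/d](ρ[w/x](S)))) → 7
  S → 3
  ρ[w/x](S) → 3
  ρ[x/w](ρ[w/x](S)) → 3
  ((T ∪ π[w,e](ρ[e/d](ρ[w/x](S)))) ⋈[e=d] ρ[x/w](ρ[w/x](S))) → 8
  π[w,d](((T ∪ π[w,e](ρ[e/d](ρ[w/x](S)))) ⋈[e=d] ρ[x/w](ρ[w/x](S)))) → 8

E1 result:
w | d
s | 7
E2 result:
w | d
p | 7
q | 4
q | 4
s | 7
t | 4
t | 4
t | 4
t | 4
Witness: ('t', 4) appears 0× in E1 but 4× in E2.

no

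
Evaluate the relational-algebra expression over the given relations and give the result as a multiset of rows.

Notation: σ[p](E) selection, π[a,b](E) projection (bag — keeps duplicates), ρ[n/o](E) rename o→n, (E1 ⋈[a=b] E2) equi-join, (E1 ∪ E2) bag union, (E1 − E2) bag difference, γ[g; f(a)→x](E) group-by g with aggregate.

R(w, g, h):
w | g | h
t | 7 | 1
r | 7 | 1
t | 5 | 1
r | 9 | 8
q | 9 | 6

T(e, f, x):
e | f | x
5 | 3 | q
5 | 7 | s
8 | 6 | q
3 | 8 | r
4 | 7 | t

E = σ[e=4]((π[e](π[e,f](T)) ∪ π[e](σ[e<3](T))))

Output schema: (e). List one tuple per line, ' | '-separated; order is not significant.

Per-node cardinality:
  T → 5
  π[e,f](T) → 5
  π[e](π[e,f](T)) → 5
  T → 5
  σ[e<3](T) → 0
  π[e](σ[e<3](T)) → 0
  (π[e](π[e,f](T)) ∪ π[e](σ[e<3](T))) → 5
  σ[e=4]((π[e](π[e,f](T)) ∪ π[e](σ[e<3](T)))) → 1

== RESULT ==
e
4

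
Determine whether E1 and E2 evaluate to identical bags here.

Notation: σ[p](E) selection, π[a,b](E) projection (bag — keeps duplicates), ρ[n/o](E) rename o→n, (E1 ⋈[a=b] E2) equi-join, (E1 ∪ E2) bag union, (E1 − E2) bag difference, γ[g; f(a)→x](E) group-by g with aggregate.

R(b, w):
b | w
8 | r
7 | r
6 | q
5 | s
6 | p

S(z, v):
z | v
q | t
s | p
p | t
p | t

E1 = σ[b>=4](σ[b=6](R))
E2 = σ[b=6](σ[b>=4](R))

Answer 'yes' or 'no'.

E1 subexpression sizes:
  R → 5
  σ[b=6](R) → 2
  σ[b>=4](σ[b=6](R)) → 2
E2 subexpression sizes:
  R → 5
  σ[b>=4](R) → 5
  σ[b=6](σ[b>=4](R)) → 2

E1 and E2 produce the same multiset:
b | w
6 | p
6 | q

yes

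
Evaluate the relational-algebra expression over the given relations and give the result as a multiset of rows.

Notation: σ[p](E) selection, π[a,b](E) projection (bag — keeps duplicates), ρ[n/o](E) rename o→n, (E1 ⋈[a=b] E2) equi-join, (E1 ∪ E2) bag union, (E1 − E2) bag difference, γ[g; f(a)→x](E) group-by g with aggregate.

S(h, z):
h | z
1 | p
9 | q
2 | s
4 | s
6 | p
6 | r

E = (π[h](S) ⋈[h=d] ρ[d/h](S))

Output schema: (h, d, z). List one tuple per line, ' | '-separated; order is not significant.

Row counts bottom-up:
  S → 6
  π[h](S) → 6
  S → 6
  ρ[d/h](S) → 6
  (π[h](S) ⋈[h=d] ρ[d/h](S)) → 8

== RESULT ==
h | d | z
1 | 1 | p
2 | 2 | s
4 | 4 | s
6 | 6 | p
6 | 6 | p
6 | 6 | r
6 | 6 | r
9 | 9 | q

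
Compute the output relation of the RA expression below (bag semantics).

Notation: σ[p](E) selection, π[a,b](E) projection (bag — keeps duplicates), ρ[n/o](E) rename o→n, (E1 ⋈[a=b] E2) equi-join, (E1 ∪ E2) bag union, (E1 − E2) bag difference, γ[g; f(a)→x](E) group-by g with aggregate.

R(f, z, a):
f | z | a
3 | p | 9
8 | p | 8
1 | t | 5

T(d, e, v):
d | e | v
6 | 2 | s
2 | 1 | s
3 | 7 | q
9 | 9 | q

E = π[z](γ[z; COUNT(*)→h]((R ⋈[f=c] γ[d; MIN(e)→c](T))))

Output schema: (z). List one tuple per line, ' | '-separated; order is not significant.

Subexpression sizes:
  R → 3
  T → 4
  γ[d; MIN(e)→c](T) → 4
  (R ⋈[f=c] γ[d; MIN(e)→c](T)) → 1
  γ[z; COUNT(*)→h]((R ⋈[f=c] γ[d; MIN(e)→c](T))) → 1
  π[z](γ[z; COUNT(*)→h]((R ⋈[f=c] γ[d; MIN(e)→c](T)))) → 1

== RESULT ==
z
t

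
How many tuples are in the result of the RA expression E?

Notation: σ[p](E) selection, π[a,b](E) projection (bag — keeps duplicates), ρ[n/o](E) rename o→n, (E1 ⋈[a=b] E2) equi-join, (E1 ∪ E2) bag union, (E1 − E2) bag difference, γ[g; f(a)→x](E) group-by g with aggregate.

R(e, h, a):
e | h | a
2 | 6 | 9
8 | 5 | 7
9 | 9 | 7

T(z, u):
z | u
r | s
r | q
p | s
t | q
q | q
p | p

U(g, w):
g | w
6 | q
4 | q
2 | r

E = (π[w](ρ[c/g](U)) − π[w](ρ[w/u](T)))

Subexpression sizes:
  U → 3
  ρ[c/g](U) → 3
  π[w](ρ[c/g](U)) → 3
  T → 6
  ρ[w/u](T) → 6
  π[w](ρ[w/u](T)) → 6
  (π[w](ρ[c/g](U)) − π[w](ρ[w/u](T))) → 1

|E| = 1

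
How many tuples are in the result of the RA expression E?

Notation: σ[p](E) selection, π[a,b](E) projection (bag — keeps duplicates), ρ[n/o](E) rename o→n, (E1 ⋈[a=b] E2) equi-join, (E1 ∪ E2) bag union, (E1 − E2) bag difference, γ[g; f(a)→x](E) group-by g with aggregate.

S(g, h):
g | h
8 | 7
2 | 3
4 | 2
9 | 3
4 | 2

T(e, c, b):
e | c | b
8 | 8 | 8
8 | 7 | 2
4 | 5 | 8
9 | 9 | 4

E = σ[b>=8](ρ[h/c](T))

Subexpression sizes:
  T → 4
  ρ[h/c](T) → 4
  σ[b>=8](ρ[h/c](T)) → 2

|E| = 2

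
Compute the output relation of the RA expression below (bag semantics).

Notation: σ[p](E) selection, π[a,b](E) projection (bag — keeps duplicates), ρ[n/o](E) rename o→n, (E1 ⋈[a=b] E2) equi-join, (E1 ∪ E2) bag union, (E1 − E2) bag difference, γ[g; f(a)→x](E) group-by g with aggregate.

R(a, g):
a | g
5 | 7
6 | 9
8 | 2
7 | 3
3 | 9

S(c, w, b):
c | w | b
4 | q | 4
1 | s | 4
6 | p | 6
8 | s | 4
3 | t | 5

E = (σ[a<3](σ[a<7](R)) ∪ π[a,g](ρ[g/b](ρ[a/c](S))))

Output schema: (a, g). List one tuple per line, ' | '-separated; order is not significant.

Stepwise |·|:
  R → 5
  σ[a<7](R) → 3
  σ[a<3](σ[a<7](R)) → 0
  S → 5
  ρ[a/c](S) → 5
  ρ[g/b](ρ[a/c](S)) → 5
  π[a,g](ρ[g/b](ρ[a/c](S))) → 5
  (σ[a<3](σ[a<7](R)) ∪ π[a,g](ρ[g/b](ρ[a/c](S)))) → 5

== RESULT ==
a | g
1 | 4
3 | 5
4 | 4
6 | 6
8 | 4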